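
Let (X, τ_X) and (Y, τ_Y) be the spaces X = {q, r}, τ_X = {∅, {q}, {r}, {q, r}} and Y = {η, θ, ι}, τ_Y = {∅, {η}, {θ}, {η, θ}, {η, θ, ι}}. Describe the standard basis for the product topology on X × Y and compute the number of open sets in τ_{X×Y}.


Basis B = {∅ × ∅, {q} × {η}, {q} × {θ}, {r} × {η}, {r} × {θ}, {q} × {η, θ}, {q, r} × {η}, {q, r} × {θ}, {r} × {η, θ}, {q} × {η, θ, ι}, {r} × {η, θ, ι}, {q, r} × {η, θ}, {q, r} × {η, θ, ι}}; |τ_{X×Y}| = 25.

Enumerate products U × V with U ∈ τ_X, V ∈ τ_Y (deduplicated):
  ∅ × ∅ = {} (∅)
  {q} × {η} = {(q,η)}
  {q} × {θ} = {(q,θ)}
  {r} × {η} = {(r,η)}
  {r} × {θ} = {(r,θ)}
  {q} × {η, θ} = {(q,η), (q,θ)}
  {q, r} × {η} = {(q,η), (r,η)}
  {q, r} × {θ} = {(q,θ), (r,θ)}
  {r} × {η, θ} = {(r,η), (r,θ)}
  {q} × {η, θ, ι} = {(q,η), (q,θ), (q,ι)}
  {r} × {η, θ, ι} = {(r,η), (r,θ), (r,ι)}
  {q, r} × {η, θ} = {(q,η), (q,θ), (r,η), (r,θ)}
  {q, r} × {η, θ, ι} = {(q,η), (q,θ), (q,ι), (r,η), (r,θ), (r,ι)}
These 13 distinct sets form the basis B.
Close under arbitrary unions to get τ_{X×Y}; counting gives |τ_{X×Y}| = 25.


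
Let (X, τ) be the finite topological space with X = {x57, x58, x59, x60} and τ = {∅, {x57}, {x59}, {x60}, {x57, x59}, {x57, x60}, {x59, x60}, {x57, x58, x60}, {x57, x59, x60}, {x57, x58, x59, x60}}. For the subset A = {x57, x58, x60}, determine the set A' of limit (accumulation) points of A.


A' = {x58}

For each x ∈ X, list the open sets U ∈ τ with x ∈ U, then check whether U ∩ (A ∖ {x}) ≠ ∅ for every such U.
  x = x57: open {x57} ∋ x has {x57} ∩ (A ∖ {x57}) = ∅, so x is NOT a limit point.
  x = x58: opens ∋ x are {x57, x58, x60}, {x57, x58, x59, x60}; each meets A ∖ {x58}, so x IS a limit point.
  x = x59: open {x59} ∋ x has {x59} ∩ (A ∖ {x59}) = ∅, so x is NOT a limit point.
  x = x60: open {x60} ∋ x has {x60} ∩ (A ∖ {x60}) = ∅, so x is NOT a limit point.
Collecting: A' = {x58}.


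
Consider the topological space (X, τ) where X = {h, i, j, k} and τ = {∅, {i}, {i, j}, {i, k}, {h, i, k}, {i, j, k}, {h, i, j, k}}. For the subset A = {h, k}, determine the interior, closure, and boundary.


int(A) = ∅, cl(A) = {h, k}, ∂A = {h, k}.

Closed sets in (X, τ) are complements of opens:
  closed(X, τ) = {∅, {h}, {j}, {h, j}, {h, k}, {h, j, k}, {h, i, j, k}}.
int(A) = ⋃ {U ∈ τ : U ⊆ A}. Opens contained in A: ∅.
Taking the union of these: int(A) = ∅.
cl(A) = ⋂ {C closed : A ⊆ C}. Closed sets containing A: {h, k}, {h, j, k}, {h, i, j, k}.
Intersecting these: cl(A) = {h, k}.
∂A = cl(A) ∖ int(A) = {h, k} ∖ ∅ = {h, k}.


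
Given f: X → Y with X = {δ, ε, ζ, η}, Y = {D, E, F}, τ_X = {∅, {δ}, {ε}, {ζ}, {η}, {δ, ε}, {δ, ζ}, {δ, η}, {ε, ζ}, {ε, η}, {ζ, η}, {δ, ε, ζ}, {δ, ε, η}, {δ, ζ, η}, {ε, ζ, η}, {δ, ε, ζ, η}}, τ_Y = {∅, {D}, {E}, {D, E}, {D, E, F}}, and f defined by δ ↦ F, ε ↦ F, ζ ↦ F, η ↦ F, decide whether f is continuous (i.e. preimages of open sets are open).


f IS continuous.

Compute f^{-1}(U) for each U ∈ τ_Y:
  U = ∅: f^{-1}(U) = ∅ ∈ τ_X ✓.
  U = {D}: f^{-1}(U) = ∅ ∈ τ_X ✓.
  U = {E}: f^{-1}(U) = ∅ ∈ τ_X ✓.
  U = {D, E}: f^{-1}(U) = ∅ ∈ τ_X ✓.
  U = {D, E, F}: f^{-1}(U) = {δ, ε, ζ, η} ∈ τ_X ✓.
Every preimage lies in τ_X, so f IS continuous.


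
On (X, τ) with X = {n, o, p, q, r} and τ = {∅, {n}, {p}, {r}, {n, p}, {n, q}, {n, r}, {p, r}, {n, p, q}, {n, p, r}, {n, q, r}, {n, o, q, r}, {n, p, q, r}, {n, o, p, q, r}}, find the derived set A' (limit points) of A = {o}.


A' = ∅

For each x ∈ X, list the open sets U ∈ τ with x ∈ U, then check whether U ∩ (A ∖ {x}) ≠ ∅ for every such U.
  x = n: open {n} ∋ x has {n} ∩ (A ∖ {n}) = ∅, so x is NOT a limit point.
  x = o: open {n, o, q, r} ∋ x has {n, o, q, r} ∩ (A ∖ {o}) = ∅, so x is NOT a limit point.
  x = p: open {p} ∋ x has {p} ∩ (A ∖ {p}) = ∅, so x is NOT a limit point.
  x = q: open {n, q} ∋ x has {n, q} ∩ (A ∖ {q}) = ∅, so x is NOT a limit point.
  x = r: open {r} ∋ x has {r} ∩ (A ∖ {r}) = ∅, so x is NOT a limit point.
Collecting: A' = ∅.


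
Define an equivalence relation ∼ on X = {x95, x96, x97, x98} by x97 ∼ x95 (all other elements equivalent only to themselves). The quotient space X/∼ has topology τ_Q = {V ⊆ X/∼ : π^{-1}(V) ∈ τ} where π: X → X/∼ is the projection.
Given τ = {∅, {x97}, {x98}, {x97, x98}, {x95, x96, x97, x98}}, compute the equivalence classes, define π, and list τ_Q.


X/∼ = {[x95=x97], [x96], [x98]}; |τ_Q| = 3.

Equivalence classes: [x95=x97], [x96], [x98].
Quotient map π: X → X/∼ sends x95 ↦ [x95=x97], x96 ↦ [x96], x97 ↦ [x95=x97], x98 ↦ [x98].
For each subset V ⊆ X/∼, compute π^{-1}(V) ⊆ X and check whether π^{-1}(V) ∈ τ. V is open in τ_Q iff π^{-1}(V) ∈ τ.
  V = {}: π^{-1}(V) = ∅ ∈ τ ✓.
  V = {[x95=x97]}: π^{-1}(V) = {x95, x97} ∉ τ ✗.
  V = {[x96]}: π^{-1}(V) = {x96} ∉ τ ✗.
  V = {[x95=x97], [x96]}: π^{-1}(V) = {x95, x96, x97} ∉ τ ✗.
  V = {[x98]}: π^{-1}(V) = {x98} ∈ τ ✓.
  V = {[x95=x97], [x98]}: π^{-1}(V) = {x95, x97, x98} ∉ τ ✗.
  V = {[x96], [x98]}: π^{-1}(V) = {x96, x98} ∉ τ ✗.
  V = {[x95=x97], [x96], [x98]}: π^{-1}(V) = {x95, x96, x97, x98} ∈ τ ✓.
Open sets in the quotient: τ_Q = {{}, {[x98]}, {[x95=x97], [x96], [x98]}} (3 elements).


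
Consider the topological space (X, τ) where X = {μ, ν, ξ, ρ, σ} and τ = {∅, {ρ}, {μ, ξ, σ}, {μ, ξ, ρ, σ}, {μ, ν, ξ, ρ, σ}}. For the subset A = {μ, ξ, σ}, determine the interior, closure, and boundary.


int(A) = {μ, ξ, σ}, cl(A) = {μ, ν, ξ, σ}, ∂A = {ν}.

Closed sets in (X, τ) are complements of opens:
  closed(X, τ) = {∅, {ν}, {ν, ρ}, {μ, ν, ξ, σ}, {μ, ν, ξ, ρ, σ}}.
int(A) = ⋃ {U ∈ τ : U ⊆ A}. Opens contained in A: ∅, {μ, ξ, σ}.
Taking the union of these: int(A) = {μ, ξ, σ}.
cl(A) = ⋂ {C closed : A ⊆ C}. Closed sets containing A: {μ, ν, ξ, σ}, {μ, ν, ξ, ρ, σ}.
Intersecting these: cl(A) = {μ, ν, ξ, σ}.
∂A = cl(A) ∖ int(A) = {μ, ν, ξ, σ} ∖ {μ, ξ, σ} = {ν}.


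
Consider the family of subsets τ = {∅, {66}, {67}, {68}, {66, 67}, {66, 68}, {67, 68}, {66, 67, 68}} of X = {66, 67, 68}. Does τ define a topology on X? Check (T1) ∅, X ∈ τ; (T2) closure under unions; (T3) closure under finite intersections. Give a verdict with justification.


τ IS a topology on X.

Axiom (T1): ∅ ∈ τ? Yes; X ∈ τ? Yes.
Axiom (T2/T3): check pairwise unions and intersections of members of τ.
All pairwise intersections and unions checked — each lies in τ. Therefore τ satisfies (T1), (T2), (T3): it IS a topology on X.


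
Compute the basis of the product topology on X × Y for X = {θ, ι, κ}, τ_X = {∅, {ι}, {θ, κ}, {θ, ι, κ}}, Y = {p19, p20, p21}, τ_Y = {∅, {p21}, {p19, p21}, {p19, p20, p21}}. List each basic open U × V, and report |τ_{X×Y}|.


Basis B = {∅ × ∅, {ι} × {p21}, {θ, κ} × {p21}, {ι} × {p19, p21}, {θ, ι, κ} × {p21}, {ι} × {p19, p20, p21}, {θ, κ} × {p19, p21}, {θ, κ} × {p19, p20, p21}, {θ, ι, κ} × {p19, p21}, {θ, ι, κ} × {p19, p20, p21}}; |τ_{X×Y}| = 16.

Enumerate products U × V with U ∈ τ_X, V ∈ τ_Y (deduplicated):
  ∅ × ∅ = {} (∅)
  {ι} × {p21} = {(ι,p21)}
  {θ, κ} × {p21} = {(θ,p21), (κ,p21)}
  {ι} × {p19, p21} = {(ι,p19), (ι,p21)}
  {θ, ι, κ} × {p21} = {(θ,p21), (ι,p21), (κ,p21)}
  {ι} × {p19, p20, p21} = {(ι,p19), (ι,p20), (ι,p21)}
  {θ, κ} × {p19, p21} = {(θ,p19), (θ,p21), (κ,p19), (κ,p21)}
  {θ, κ} × {p19, p20, p21} = {(θ,p19), (θ,p20), (θ,p21), (κ,p19), (κ,p20), (κ,p21)}
  {θ, ι, κ} × {p19, p21} = {(θ,p19), (θ,p21), (ι,p19), (ι,p21), (κ,p19), (κ,p21)}
  {θ, ι, κ} × {p19, p20, p21} = {(θ,p19), (θ,p20), (θ,p21), (ι,p19), (ι,p20), (ι,p21), (κ,p19), (κ,p20), (κ,p21)}
These 10 distinct sets form the basis B.
Close under arbitrary unions to get τ_{X×Y}; counting gives |τ_{X×Y}| = 16.


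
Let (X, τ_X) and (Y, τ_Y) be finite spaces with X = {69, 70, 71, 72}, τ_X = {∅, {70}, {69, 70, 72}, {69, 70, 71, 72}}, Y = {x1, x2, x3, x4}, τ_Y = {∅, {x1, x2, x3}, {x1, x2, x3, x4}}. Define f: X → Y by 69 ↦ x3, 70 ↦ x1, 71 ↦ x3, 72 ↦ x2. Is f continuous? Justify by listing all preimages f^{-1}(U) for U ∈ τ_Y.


f IS continuous.

Compute f^{-1}(U) for each U ∈ τ_Y:
  U = ∅: f^{-1}(U) = ∅ ∈ τ_X ✓.
  U = {x1, x2, x3}: f^{-1}(U) = {69, 70, 71, 72} ∈ τ_X ✓.
  U = {x1, x2, x3, x4}: f^{-1}(U) = {69, 70, 71, 72} ∈ τ_X ✓.
Every preimage lies in τ_X, so f IS continuous.


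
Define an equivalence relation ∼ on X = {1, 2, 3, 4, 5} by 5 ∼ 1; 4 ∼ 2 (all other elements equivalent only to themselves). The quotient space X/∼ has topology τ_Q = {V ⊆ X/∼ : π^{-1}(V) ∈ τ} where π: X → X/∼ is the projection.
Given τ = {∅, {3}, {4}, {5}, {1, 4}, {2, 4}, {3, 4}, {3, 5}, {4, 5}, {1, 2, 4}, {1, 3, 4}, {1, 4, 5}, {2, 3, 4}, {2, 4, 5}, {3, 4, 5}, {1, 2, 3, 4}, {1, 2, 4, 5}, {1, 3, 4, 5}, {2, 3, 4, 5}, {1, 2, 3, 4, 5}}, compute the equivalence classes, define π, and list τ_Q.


X/∼ = {[1=5], [2=4], [3]}; |τ_Q| = 6.

Equivalence classes: [1=5], [2=4], [3].
Quotient map π: X → X/∼ sends 1 ↦ [1=5], 2 ↦ [2=4], 3 ↦ [3], 4 ↦ [2=4], 5 ↦ [1=5].
For each subset V ⊆ X/∼, compute π^{-1}(V) ⊆ X and check whether π^{-1}(V) ∈ τ. V is open in τ_Q iff π^{-1}(V) ∈ τ.
  V = {}: π^{-1}(V) = ∅ ∈ τ ✓.
  V = {[1=5]}: π^{-1}(V) = {1, 5} ∉ τ ✗.
  V = {[2=4]}: π^{-1}(V) = {2, 4} ∈ τ ✓.
  V = {[1=5], [2=4]}: π^{-1}(V) = {1, 2, 4, 5} ∈ τ ✓.
  V = {[3]}: π^{-1}(V) = {3} ∈ τ ✓.
  V = {[1=5], [3]}: π^{-1}(V) = {1, 3, 5} ∉ τ ✗.
  V = {[2=4], [3]}: π^{-1}(V) = {2, 3, 4} ∈ τ ✓.
  V = {[1=5], [2=4], [3]}: π^{-1}(V) = {1, 2, 3, 4, 5} ∈ τ ✓.
Open sets in the quotient: τ_Q = {{}, {[2=4]}, {[1=5], [2=4]}, {[3]}, {[2=4], [3]}, {[1=5], [2=4], [3]}} (6 elements).


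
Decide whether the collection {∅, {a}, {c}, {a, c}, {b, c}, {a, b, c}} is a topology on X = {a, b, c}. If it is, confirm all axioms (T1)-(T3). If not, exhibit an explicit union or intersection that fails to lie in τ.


τ IS a topology on X.

Axiom (T1): ∅ ∈ τ? Yes; X ∈ τ? Yes.
Axiom (T2/T3): check pairwise unions and intersections of members of τ.
All pairwise intersections and unions checked — each lies in τ. Therefore τ satisfies (T1), (T2), (T3): it IS a topology on X.


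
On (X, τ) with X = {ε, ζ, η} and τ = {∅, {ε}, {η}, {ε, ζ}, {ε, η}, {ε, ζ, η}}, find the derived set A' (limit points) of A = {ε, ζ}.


A' = {ζ}

For each x ∈ X, list the open sets U ∈ τ with x ∈ U, then check whether U ∩ (A ∖ {x}) ≠ ∅ for every such U.
  x = ε: open {ε} ∋ x has {ε} ∩ (A ∖ {ε}) = ∅, so x is NOT a limit point.
  x = ζ: opens ∋ x are {ε, ζ}, {ε, ζ, η}; each meets A ∖ {ζ}, so x IS a limit point.
  x = η: open {η} ∋ x has {η} ∩ (A ∖ {η}) = ∅, so x is NOT a limit point.
Collecting: A' = {ζ}.


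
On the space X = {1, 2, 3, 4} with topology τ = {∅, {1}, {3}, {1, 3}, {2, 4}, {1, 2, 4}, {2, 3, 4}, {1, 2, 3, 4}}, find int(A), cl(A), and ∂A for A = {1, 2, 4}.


int(A) = {1, 2, 4}, cl(A) = {1, 2, 4}, ∂A = ∅.

Closed sets in (X, τ) are complements of opens:
  closed(X, τ) = {∅, {1}, {3}, {1, 3}, {2, 4}, {1, 2, 4}, {2, 3, 4}, {1, 2, 3, 4}}.
int(A) = ⋃ {U ∈ τ : U ⊆ A}. Opens contained in A: ∅, {1}, {2, 4}, {1, 2, 4}.
Taking the union of these: int(A) = {1, 2, 4}.
cl(A) = ⋂ {C closed : A ⊆ C}. Closed sets containing A: {1, 2, 4}, {1, 2, 3, 4}.
Intersecting these: cl(A) = {1, 2, 4}.
∂A = cl(A) ∖ int(A) = {1, 2, 4} ∖ {1, 2, 4} = ∅.


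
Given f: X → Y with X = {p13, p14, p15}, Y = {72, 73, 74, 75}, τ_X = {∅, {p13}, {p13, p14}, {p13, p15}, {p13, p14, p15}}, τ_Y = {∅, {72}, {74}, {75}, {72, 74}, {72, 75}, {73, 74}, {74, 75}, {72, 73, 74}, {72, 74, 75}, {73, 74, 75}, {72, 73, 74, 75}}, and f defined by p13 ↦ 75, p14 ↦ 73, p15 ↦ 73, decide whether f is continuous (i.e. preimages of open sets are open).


f is NOT continuous.

Compute f^{-1}(U) for each U ∈ τ_Y:
  U = ∅: f^{-1}(U) = ∅ ∈ τ_X ✓.
  U = {72}: f^{-1}(U) = ∅ ∈ τ_X ✓.
  U = {74}: f^{-1}(U) = ∅ ∈ τ_X ✓.
  U = {75}: f^{-1}(U) = {p13} ∈ τ_X ✓.
  U = {72, 74}: f^{-1}(U) = ∅ ∈ τ_X ✓.
  U = {72, 75}: f^{-1}(U) = {p13} ∈ τ_X ✓.
  U = {73, 74}: f^{-1}(U) = {p14, p15} ∉ τ_X ✗.
  U = {74, 75}: f^{-1}(U) = {p13} ∈ τ_X ✓.
  U = {72, 73, 74}: f^{-1}(U) = {p14, p15} ∉ τ_X ✗.
  U = {72, 74, 75}: f^{-1}(U) = {p13} ∈ τ_X ✓.
  U = {73, 74, 75}: f^{-1}(U) = {p13, p14, p15} ∈ τ_X ✓.
  U = {72, 73, 74, 75}: f^{-1}(U) = {p13, p14, p15} ∈ τ_X ✓.
Found U = {73, 74} with f^{-1}(U) = {p14, p15} not in τ_X. Therefore f is NOT continuous.


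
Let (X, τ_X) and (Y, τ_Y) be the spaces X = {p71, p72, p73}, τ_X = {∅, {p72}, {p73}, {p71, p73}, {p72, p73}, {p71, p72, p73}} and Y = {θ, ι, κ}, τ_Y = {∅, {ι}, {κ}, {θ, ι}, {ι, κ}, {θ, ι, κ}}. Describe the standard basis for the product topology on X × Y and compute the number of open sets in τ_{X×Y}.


Basis B = {∅ × ∅, {p72} × {ι}, {p72} × {κ}, {p73} × {ι}, {p73} × {κ}, {p71, p73} × {ι}, {p71, p73} × {κ}, {p72} × {θ, ι}, {p72} × {ι, κ}, {p72, p73} × {ι}, {p72, p73} × {κ}, {p73} × {θ, ι}, {p73} × {ι, κ}, {p71, p72, p73} × {ι}, {p71, p72, p73} × {κ}, {p72} × {θ, ι, κ}, {p73} × {θ, ι, κ}, {p71, p73} × {θ, ι}, {p71, p73} × {ι, κ}, {p72, p73} × {θ, ι}, {p72, p73} × {ι, κ}, {p71, p73} × {θ, ι, κ}, {p71, p72, p73} × {θ, ι}, {p71, p72, p73} × {ι, κ}, {p72, p73} × {θ, ι, κ}, {p71, p72, p73} × {θ, ι, κ}}; |τ_{X×Y}| = 108.

Enumerate products U × V with U ∈ τ_X, V ∈ τ_Y (deduplicated):
  ∅ × ∅ = {} (∅)
  {p72} × {ι} = {(p72,ι)}
  {p72} × {κ} = {(p72,κ)}
  {p73} × {ι} = {(p73,ι)}
  {p73} × {κ} = {(p73,κ)}
  {p71, p73} × {ι} = {(p71,ι), (p73,ι)}
  {p71, p73} × {κ} = {(p71,κ), (p73,κ)}
  {p72} × {θ, ι} = {(p72,θ), (p72,ι)}
  {p72} × {ι, κ} = {(p72,ι), (p72,κ)}
  {p72, p73} × {ι} = {(p72,ι), (p73,ι)}
  {p72, p73} × {κ} = {(p72,κ), (p73,κ)}
  {p73} × {θ, ι} = {(p73,θ), (p73,ι)}
  {p73} × {ι, κ} = {(p73,ι), (p73,κ)}
  {p71, p72, p73} × {ι} = {(p71,ι), (p72,ι), (p73,ι)}
  {p71, p72, p73} × {κ} = {(p71,κ), (p72,κ), (p73,κ)}
  {p72} × {θ, ι, κ} = {(p72,θ), (p72,ι), (p72,κ)}
  {p73} × {θ, ι, κ} = {(p73,θ), (p73,ι), (p73,κ)}
  {p71, p73} × {θ, ι} = {(p71,θ), (p71,ι), (p73,θ), (p73,ι)}
  {p71, p73} × {ι, κ} = {(p71,ι), (p71,κ), (p73,ι), (p73,κ)}
  {p72, p73} × {θ, ι} = {(p72,θ), (p72,ι), (p73,θ), (p73,ι)}
  {p72, p73} × {ι, κ} = {(p72,ι), (p72,κ), (p73,ι), (p73,κ)}
  {p71, p73} × {θ, ι, κ} = {(p71,θ), (p71,ι), (p71,κ), (p73,θ), (p73,ι), (p73,κ)}
  {p71, p72, p73} × {θ, ι} = {(p71,θ), (p71,ι), (p72,θ), (p72,ι), (p73,θ), (p73,ι)}
  {p71, p72, p73} × {ι, κ} = {(p71,ι), (p71,κ), (p72,ι), (p72,κ), (p73,ι), (p73,κ)}
  {p72, p73} × {θ, ι, κ} = {(p72,θ), (p72,ι), (p72,κ), (p73,θ), (p73,ι), (p73,κ)}
  {p71, p72, p73} × {θ, ι, κ} = {(p71,θ), (p71,ι), (p71,κ), (p72,θ), (p72,ι), (p72,κ), (p73,θ), (p73,ι), (p73,κ)}
These 26 distinct sets form the basis B.
Close under arbitrary unions to get τ_{X×Y}; counting gives |τ_{X×Y}| = 108.


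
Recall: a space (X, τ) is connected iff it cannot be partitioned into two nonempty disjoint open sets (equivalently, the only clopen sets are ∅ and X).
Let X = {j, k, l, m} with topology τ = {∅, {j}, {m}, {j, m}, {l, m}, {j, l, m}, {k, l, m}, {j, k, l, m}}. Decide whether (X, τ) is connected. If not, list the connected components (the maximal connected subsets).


(X, τ) is disconnected; components = [{j}, {k, l, m}].

Find clopen sets (U ∈ τ with X ∖ U ∈ τ):
  U = ∅, X ∖ U = {j, k, l, m} — both open, so U is clopen.
  U = {j}, X ∖ U = {k, l, m} — both open, so U is clopen.
  U = {k, l, m}, X ∖ U = {j} — both open, so U is clopen.
  U = {j, k, l, m}, X ∖ U = ∅ — both open, so U is clopen.
Nontrivial clopen(s) exist: e.g. {k, l, m}. So (X, τ) is disconnected.
Compute connected components by grouping points that agree on all clopens:
  component: {j}
  component: {k, l, m}


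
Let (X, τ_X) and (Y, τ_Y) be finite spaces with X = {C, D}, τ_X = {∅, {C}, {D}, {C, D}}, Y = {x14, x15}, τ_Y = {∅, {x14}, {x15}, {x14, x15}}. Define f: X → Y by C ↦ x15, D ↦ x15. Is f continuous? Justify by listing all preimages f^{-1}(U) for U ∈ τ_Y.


f IS continuous.

Compute f^{-1}(U) for each U ∈ τ_Y:
  U = ∅: f^{-1}(U) = ∅ ∈ τ_X ✓.
  U = {x14}: f^{-1}(U) = ∅ ∈ τ_X ✓.
  U = {x15}: f^{-1}(U) = {C, D} ∈ τ_X ✓.
  U = {x14, x15}: f^{-1}(U) = {C, D} ∈ τ_X ✓.
Every preimage lies in τ_X, so f IS continuous.


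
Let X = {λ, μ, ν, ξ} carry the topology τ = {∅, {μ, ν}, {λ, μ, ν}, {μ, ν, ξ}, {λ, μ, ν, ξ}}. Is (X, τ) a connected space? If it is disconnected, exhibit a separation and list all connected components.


(X, τ) is connected.

Find clopen sets (U ∈ τ with X ∖ U ∈ τ):
  U = ∅, X ∖ U = {λ, μ, ν, ξ} — both open, so U is clopen.
  U = {λ, μ, ν, ξ}, X ∖ U = ∅ — both open, so U is clopen.
Only trivial clopens (∅ and X) exist, so (X, τ) is connected.
Compute connected components by grouping points that agree on all clopens:
  component: {λ, μ, ν, ξ}


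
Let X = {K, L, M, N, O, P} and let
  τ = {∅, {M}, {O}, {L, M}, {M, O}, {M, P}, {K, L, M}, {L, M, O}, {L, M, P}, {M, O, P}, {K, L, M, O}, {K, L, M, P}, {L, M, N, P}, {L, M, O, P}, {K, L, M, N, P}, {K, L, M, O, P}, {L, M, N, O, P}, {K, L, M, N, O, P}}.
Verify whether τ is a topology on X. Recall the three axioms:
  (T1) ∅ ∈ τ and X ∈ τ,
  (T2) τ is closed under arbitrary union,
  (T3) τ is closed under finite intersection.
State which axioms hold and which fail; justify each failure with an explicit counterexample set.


τ IS a topology on X.

Axiom (T1): ∅ ∈ τ? Yes; X ∈ τ? Yes.
Axiom (T2/T3): check pairwise unions and intersections of members of τ.
All pairwise intersections and unions checked — each lies in τ. Therefore τ satisfies (T1), (T2), (T3): it IS a topology on X.


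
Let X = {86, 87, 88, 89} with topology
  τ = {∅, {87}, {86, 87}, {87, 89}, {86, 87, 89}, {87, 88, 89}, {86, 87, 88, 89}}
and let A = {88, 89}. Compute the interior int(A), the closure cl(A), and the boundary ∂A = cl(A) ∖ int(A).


int(A) = ∅, cl(A) = {88, 89}, ∂A = {88, 89}.

Closed sets in (X, τ) are complements of opens:
  closed(X, τ) = {∅, {86}, {88}, {86, 88}, {88, 89}, {86, 88, 89}, {86, 87, 88, 89}}.
int(A) = ⋃ {U ∈ τ : U ⊆ A}. Opens contained in A: ∅.
Taking the union of these: int(A) = ∅.
cl(A) = ⋂ {C closed : A ⊆ C}. Closed sets containing A: {88, 89}, {86, 88, 89}, {86, 87, 88, 89}.
Intersecting these: cl(A) = {88, 89}.
∂A = cl(A) ∖ int(A) = {88, 89} ∖ ∅ = {88, 89}.


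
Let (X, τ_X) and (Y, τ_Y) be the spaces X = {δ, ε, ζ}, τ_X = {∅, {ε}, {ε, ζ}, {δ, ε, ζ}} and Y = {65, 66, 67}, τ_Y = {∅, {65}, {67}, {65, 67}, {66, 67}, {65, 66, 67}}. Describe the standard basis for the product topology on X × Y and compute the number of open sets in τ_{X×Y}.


Basis B = {∅ × ∅, {ε} × {65}, {ε} × {67}, {ε} × {65, 67}, {ε, ζ} × {65}, {ε} × {66, 67}, {ε, ζ} × {67}, {δ, ε, ζ} × {65}, {δ, ε, ζ} × {67}, {ε} × {65, 66, 67}, {ε, ζ} × {65, 67}, {ε, ζ} × {66, 67}, {δ, ε, ζ} × {65, 67}, {δ, ε, ζ} × {66, 67}, {ε, ζ} × {65, 66, 67}, {δ, ε, ζ} × {65, 66, 67}}; |τ_{X×Y}| = 40.

Enumerate products U × V with U ∈ τ_X, V ∈ τ_Y (deduplicated):
  ∅ × ∅ = {} (∅)
  {ε} × {65} = {(ε,65)}
  {ε} × {67} = {(ε,67)}
  {ε} × {65, 67} = {(ε,65), (ε,67)}
  {ε, ζ} × {65} = {(ε,65), (ζ,65)}
  {ε} × {66, 67} = {(ε,66), (ε,67)}
  {ε, ζ} × {67} = {(ε,67), (ζ,67)}
  {δ, ε, ζ} × {65} = {(δ,65), (ε,65), (ζ,65)}
  {δ, ε, ζ} × {67} = {(δ,67), (ε,67), (ζ,67)}
  {ε} × {65, 66, 67} = {(ε,65), (ε,66), (ε,67)}
  {ε, ζ} × {65, 67} = {(ε,65), (ε,67), (ζ,65), (ζ,67)}
  {ε, ζ} × {66, 67} = {(ε,66), (ε,67), (ζ,66), (ζ,67)}
  {δ, ε, ζ} × {65, 67} = {(δ,65), (δ,67), (ε,65), (ε,67), (ζ,65), (ζ,67)}
  {δ, ε, ζ} × {66, 67} = {(δ,66), (δ,67), (ε,66), (ε,67), (ζ,66), (ζ,67)}
  {ε, ζ} × {65, 66, 67} = {(ε,65), (ε,66), (ε,67), (ζ,65), (ζ,66), (ζ,67)}
  {δ, ε, ζ} × {65, 66, 67} = {(δ,65), (δ,66), (δ,67), (ε,65), (ε,66), (ε,67), (ζ,65), (ζ,66), (ζ,67)}
These 16 distinct sets form the basis B.
Close under arbitrary unions to get τ_{X×Y}; counting gives |τ_{X×Y}| = 40.


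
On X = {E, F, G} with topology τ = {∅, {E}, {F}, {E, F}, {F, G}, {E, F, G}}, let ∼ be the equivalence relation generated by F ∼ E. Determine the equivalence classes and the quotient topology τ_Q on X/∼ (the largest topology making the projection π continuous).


X/∼ = {[E=F], [G]}; |τ_Q| = 3.

Equivalence classes: [E=F], [G].
Quotient map π: X → X/∼ sends E ↦ [E=F], F ↦ [E=F], G ↦ [G].
For each subset V ⊆ X/∼, compute π^{-1}(V) ⊆ X and check whether π^{-1}(V) ∈ τ. V is open in τ_Q iff π^{-1}(V) ∈ τ.
  V = {}: π^{-1}(V) = ∅ ∈ τ ✓.
  V = {[E=F]}: π^{-1}(V) = {E, F} ∈ τ ✓.
  V = {[G]}: π^{-1}(V) = {G} ∉ τ ✗.
  V = {[E=F], [G]}: π^{-1}(V) = {E, F, G} ∈ τ ✓.
Open sets in the quotient: τ_Q = {{}, {[E=F]}, {[E=F], [G]}} (3 elements).


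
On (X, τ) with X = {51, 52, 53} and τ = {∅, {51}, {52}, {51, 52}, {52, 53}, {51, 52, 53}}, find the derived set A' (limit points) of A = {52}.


A' = {53}

For each x ∈ X, list the open sets U ∈ τ with x ∈ U, then check whether U ∩ (A ∖ {x}) ≠ ∅ for every such U.
  x = 51: open {51} ∋ x has {51} ∩ (A ∖ {51}) = ∅, so x is NOT a limit point.
  x = 52: open {52} ∋ x has {52} ∩ (A ∖ {52}) = ∅, so x is NOT a limit point.
  x = 53: opens ∋ x are {52, 53}, {51, 52, 53}; each meets A ∖ {53}, so x IS a limit point.
Collecting: A' = {53}.


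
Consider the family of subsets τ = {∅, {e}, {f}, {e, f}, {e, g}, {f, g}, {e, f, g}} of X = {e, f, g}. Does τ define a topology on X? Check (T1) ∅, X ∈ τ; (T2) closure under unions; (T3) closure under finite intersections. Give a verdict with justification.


τ is NOT a topology on X.

Axiom (T1): ∅ ∈ τ? Yes; X ∈ τ? Yes.
Axiom (T2/T3): check pairwise unions and intersections of members of τ.
Counterexample for (T3): {e, g} ∩ {f, g} = {g} ∉ τ. Therefore τ is NOT a topology.


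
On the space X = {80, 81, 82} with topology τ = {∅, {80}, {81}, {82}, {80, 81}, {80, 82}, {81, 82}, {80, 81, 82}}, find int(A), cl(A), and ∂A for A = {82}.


int(A) = {82}, cl(A) = {82}, ∂A = ∅.

Closed sets in (X, τ) are complements of opens:
  closed(X, τ) = {∅, {80}, {81}, {82}, {80, 81}, {80, 82}, {81, 82}, {80, 81, 82}}.
int(A) = ⋃ {U ∈ τ : U ⊆ A}. Opens contained in A: ∅, {82}.
Taking the union of these: int(A) = {82}.
cl(A) = ⋂ {C closed : A ⊆ C}. Closed sets containing A: {82}, {80, 82}, {81, 82}, {80, 81, 82}.
Intersecting these: cl(A) = {82}.
∂A = cl(A) ∖ int(A) = {82} ∖ {82} = ∅.


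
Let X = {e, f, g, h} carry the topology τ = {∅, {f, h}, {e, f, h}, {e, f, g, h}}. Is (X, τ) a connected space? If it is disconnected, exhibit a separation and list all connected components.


(X, τ) is connected.

Find clopen sets (U ∈ τ with X ∖ U ∈ τ):
  U = ∅, X ∖ U = {e, f, g, h} — both open, so U is clopen.
  U = {e, f, g, h}, X ∖ U = ∅ — both open, so U is clopen.
Only trivial clopens (∅ and X) exist, so (X, τ) is connected.
Compute connected components by grouping points that agree on all clopens:
  component: {e, f, g, h}


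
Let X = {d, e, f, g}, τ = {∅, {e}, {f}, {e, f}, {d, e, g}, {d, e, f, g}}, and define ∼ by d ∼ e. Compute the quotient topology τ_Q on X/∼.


X/∼ = {[d=e], [f], [g]}; |τ_Q| = 4.

Equivalence classes: [d=e], [f], [g].
Quotient map π: X → X/∼ sends d ↦ [d=e], e ↦ [d=e], f ↦ [f], g ↦ [g].
For each subset V ⊆ X/∼, compute π^{-1}(V) ⊆ X and check whether π^{-1}(V) ∈ τ. V is open in τ_Q iff π^{-1}(V) ∈ τ.
  V = {}: π^{-1}(V) = ∅ ∈ τ ✓.
  V = {[d=e]}: π^{-1}(V) = {d, e} ∉ τ ✗.
  V = {[f]}: π^{-1}(V) = {f} ∈ τ ✓.
  V = {[d=e], [f]}: π^{-1}(V) = {d, e, f} ∉ τ ✗.
  V = {[g]}: π^{-1}(V) = {g} ∉ τ ✗.
  V = {[d=e], [g]}: π^{-1}(V) = {d, e, g} ∈ τ ✓.
  V = {[f], [g]}: π^{-1}(V) = {f, g} ∉ τ ✗.
  V = {[d=e], [f], [g]}: π^{-1}(V) = {d, e, f, g} ∈ τ ✓.
Open sets in the quotient: τ_Q = {{}, {[f]}, {[d=e], [g]}, {[d=e], [f], [g]}} (4 elements).


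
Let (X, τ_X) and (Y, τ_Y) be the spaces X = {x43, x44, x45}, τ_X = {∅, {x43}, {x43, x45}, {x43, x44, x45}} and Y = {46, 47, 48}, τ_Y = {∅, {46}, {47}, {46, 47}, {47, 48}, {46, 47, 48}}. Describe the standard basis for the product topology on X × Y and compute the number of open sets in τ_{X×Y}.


Basis B = {∅ × ∅, {x43} × {46}, {x43} × {47}, {x43} × {46, 47}, {x43, x45} × {46}, {x43} × {47, 48}, {x43, x45} × {47}, {x43} × {46, 47, 48}, {x43, x44, x45} × {46}, {x43, x44, x45} × {47}, {x43, x45} × {46, 47}, {x43, x45} × {47, 48}, {x43, x45} × {46, 47, 48}, {x43, x44, x45} × {46, 47}, {x43, x44, x45} × {47, 48}, {x43, x44, x45} × {46, 47, 48}}; |τ_{X×Y}| = 40.

Enumerate products U × V with U ∈ τ_X, V ∈ τ_Y (deduplicated):
  ∅ × ∅ = {} (∅)
  {x43} × {46} = {(x43,46)}
  {x43} × {47} = {(x43,47)}
  {x43} × {46, 47} = {(x43,46), (x43,47)}
  {x43, x45} × {46} = {(x43,46), (x45,46)}
  {x43} × {47, 48} = {(x43,47), (x43,48)}
  {x43, x45} × {47} = {(x43,47), (x45,47)}
  {x43} × {46, 47, 48} = {(x43,46), (x43,47), (x43,48)}
  {x43, x44, x45} × {46} = {(x43,46), (x44,46), (x45,46)}
  {x43, x44, x45} × {47} = {(x43,47), (x44,47), (x45,47)}
  {x43, x45} × {46, 47} = {(x43,46), (x43,47), (x45,46), (x45,47)}
  {x43, x45} × {47, 48} = {(x43,47), (x43,48), (x45,47), (x45,48)}
  {x43, x45} × {46, 47, 48} = {(x43,46), (x43,47), (x43,48), (x45,46), (x45,47), (x45,48)}
  {x43, x44, x45} × {46, 47} = {(x43,46), (x43,47), (x44,46), (x44,47), (x45,46), (x45,47)}
  {x43, x44, x45} × {47, 48} = {(x43,47), (x43,48), (x44,47), (x44,48), (x45,47), (x45,48)}
  {x43, x44, x45} × {46, 47, 48} = {(x43,46), (x43,47), (x43,48), (x44,46), (x44,47), (x44,48), (x45,46), (x45,47), (x45,48)}
These 16 distinct sets form the basis B.
Close under arbitrary unions to get τ_{X×Y}; counting gives |τ_{X×Y}| = 40.


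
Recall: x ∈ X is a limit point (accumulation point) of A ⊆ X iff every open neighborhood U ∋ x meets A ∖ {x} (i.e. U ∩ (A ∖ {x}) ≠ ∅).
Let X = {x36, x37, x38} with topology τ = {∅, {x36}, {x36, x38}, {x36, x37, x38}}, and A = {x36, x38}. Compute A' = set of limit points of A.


A' = {x37, x38}

For each x ∈ X, list the open sets U ∈ τ with x ∈ U, then check whether U ∩ (A ∖ {x}) ≠ ∅ for every such U.
  x = x36: open {x36} ∋ x has {x36} ∩ (A ∖ {x36}) = ∅, so x is NOT a limit point.
  x = x37: opens ∋ x are {x36, x37, x38}; each meets A ∖ {x37}, so x IS a limit point.
  x = x38: opens ∋ x are {x36, x38}, {x36, x37, x38}; each meets A ∖ {x38}, so x IS a limit point.
Collecting: A' = {x37, x38}.


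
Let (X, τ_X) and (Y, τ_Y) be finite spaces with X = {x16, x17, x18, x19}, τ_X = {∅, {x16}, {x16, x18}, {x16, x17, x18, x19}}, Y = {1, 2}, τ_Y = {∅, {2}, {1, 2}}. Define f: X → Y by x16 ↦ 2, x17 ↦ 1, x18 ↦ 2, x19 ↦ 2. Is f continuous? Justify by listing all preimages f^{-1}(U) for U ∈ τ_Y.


f is NOT continuous.

Compute f^{-1}(U) for each U ∈ τ_Y:
  U = ∅: f^{-1}(U) = ∅ ∈ τ_X ✓.
  U = {2}: f^{-1}(U) = {x16, x18, x19} ∉ τ_X ✗.
  U = {1, 2}: f^{-1}(U) = {x16, x17, x18, x19} ∈ τ_X ✓.
Found U = {2} with f^{-1}(U) = {x16, x18, x19} not in τ_X. Therefore f is NOT continuous.


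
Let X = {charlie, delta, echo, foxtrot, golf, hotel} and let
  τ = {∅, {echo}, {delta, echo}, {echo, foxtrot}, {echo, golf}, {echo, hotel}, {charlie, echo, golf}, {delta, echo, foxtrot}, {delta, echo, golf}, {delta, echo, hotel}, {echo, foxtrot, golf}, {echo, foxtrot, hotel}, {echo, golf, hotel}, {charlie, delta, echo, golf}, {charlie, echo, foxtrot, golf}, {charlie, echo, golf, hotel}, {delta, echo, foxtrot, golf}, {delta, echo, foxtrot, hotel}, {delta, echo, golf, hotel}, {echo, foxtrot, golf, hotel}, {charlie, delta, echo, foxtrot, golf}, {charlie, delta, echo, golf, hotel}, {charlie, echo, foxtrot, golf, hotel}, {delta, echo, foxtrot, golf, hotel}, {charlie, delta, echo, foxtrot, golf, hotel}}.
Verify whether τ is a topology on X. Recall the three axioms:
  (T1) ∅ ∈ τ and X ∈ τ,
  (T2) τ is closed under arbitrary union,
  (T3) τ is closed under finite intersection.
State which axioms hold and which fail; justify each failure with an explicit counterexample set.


τ IS a topology on X.

Axiom (T1): ∅ ∈ τ? Yes; X ∈ τ? Yes.
Axiom (T2/T3): check pairwise unions and intersections of members of τ.
All pairwise intersections and unions checked — each lies in τ. Therefore τ satisfies (T1), (T2), (T3): it IS a topology on X.


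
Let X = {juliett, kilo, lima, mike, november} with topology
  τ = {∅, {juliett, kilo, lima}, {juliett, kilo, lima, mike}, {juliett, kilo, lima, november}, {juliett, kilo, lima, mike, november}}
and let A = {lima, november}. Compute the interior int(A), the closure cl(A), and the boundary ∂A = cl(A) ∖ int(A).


int(A) = ∅, cl(A) = {juliett, kilo, lima, mike, november}, ∂A = {juliett, kilo, lima, mike, november}.

Closed sets in (X, τ) are complements of opens:
  closed(X, τ) = {∅, {mike}, {november}, {mike, november}, {juliett, kilo, lima, mike, november}}.
int(A) = ⋃ {U ∈ τ : U ⊆ A}. Opens contained in A: ∅.
Taking the union of these: int(A) = ∅.
cl(A) = ⋂ {C closed : A ⊆ C}. Closed sets containing A: {juliett, kilo, lima, mike, november}.
Intersecting these: cl(A) = {juliett, kilo, lima, mike, november}.
∂A = cl(A) ∖ int(A) = {juliett, kilo, lima, mike, november} ∖ ∅ = {juliett, kilo, lima, mike, november}.


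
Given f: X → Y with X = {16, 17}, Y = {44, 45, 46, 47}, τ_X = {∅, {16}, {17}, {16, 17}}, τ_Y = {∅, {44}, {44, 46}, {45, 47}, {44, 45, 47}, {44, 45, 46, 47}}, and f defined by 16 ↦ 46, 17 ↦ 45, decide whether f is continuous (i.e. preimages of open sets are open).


f IS continuous.

Compute f^{-1}(U) for each U ∈ τ_Y:
  U = ∅: f^{-1}(U) = ∅ ∈ τ_X ✓.
  U = {44}: f^{-1}(U) = ∅ ∈ τ_X ✓.
  U = {44, 46}: f^{-1}(U) = {16} ∈ τ_X ✓.
  U = {45, 47}: f^{-1}(U) = {17} ∈ τ_X ✓.
  U = {44, 45, 47}: f^{-1}(U) = {17} ∈ τ_X ✓.
  U = {44, 45, 46, 47}: f^{-1}(U) = {16, 17} ∈ τ_X ✓.
Every preimage lies in τ_X, so f IS continuous.


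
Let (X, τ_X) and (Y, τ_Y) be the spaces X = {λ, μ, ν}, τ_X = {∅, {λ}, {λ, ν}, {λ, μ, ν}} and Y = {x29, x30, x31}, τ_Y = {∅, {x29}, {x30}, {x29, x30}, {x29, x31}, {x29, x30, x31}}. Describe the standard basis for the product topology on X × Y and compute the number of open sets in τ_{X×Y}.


Basis B = {∅ × ∅, {λ} × {x29}, {λ} × {x30}, {λ} × {x29, x30}, {λ} × {x29, x31}, {λ, ν} × {x29}, {λ, ν} × {x30}, {λ} × {x29, x30, x31}, {λ, μ, ν} × {x29}, {λ, μ, ν} × {x30}, {λ, ν} × {x29, x30}, {λ, ν} × {x29, x31}, {λ, ν} × {x29, x30, x31}, {λ, μ, ν} × {x29, x30}, {λ, μ, ν} × {x29, x31}, {λ, μ, ν} × {x29, x30, x31}}; |τ_{X×Y}| = 40.

Enumerate products U × V with U ∈ τ_X, V ∈ τ_Y (deduplicated):
  ∅ × ∅ = {} (∅)
  {λ} × {x29} = {(λ,x29)}
  {λ} × {x30} = {(λ,x30)}
  {λ} × {x29, x30} = {(λ,x29), (λ,x30)}
  {λ} × {x29, x31} = {(λ,x29), (λ,x31)}
  {λ, ν} × {x29} = {(λ,x29), (ν,x29)}
  {λ, ν} × {x30} = {(λ,x30), (ν,x30)}
  {λ} × {x29, x30, x31} = {(λ,x29), (λ,x30), (λ,x31)}
  {λ, μ, ν} × {x29} = {(λ,x29), (μ,x29), (ν,x29)}
  {λ, μ, ν} × {x30} = {(λ,x30), (μ,x30), (ν,x30)}
  {λ, ν} × {x29, x30} = {(λ,x29), (λ,x30), (ν,x29), (ν,x30)}
  {λ, ν} × {x29, x31} = {(λ,x29), (λ,x31), (ν,x29), (ν,x31)}
  {λ, ν} × {x29, x30, x31} = {(λ,x29), (λ,x30), (λ,x31), (ν,x29), (ν,x30), (ν,x31)}
  {λ, μ, ν} × {x29, x30} = {(λ,x29), (λ,x30), (μ,x29), (μ,x30), (ν,x29), (ν,x30)}
  {λ, μ, ν} × {x29, x31} = {(λ,x29), (λ,x31), (μ,x29), (μ,x31), (ν,x29), (ν,x31)}
  {λ, μ, ν} × {x29, x30, x31} = {(λ,x29), (λ,x30), (λ,x31), (μ,x29), (μ,x30), (μ,x31), (ν,x29), (ν,x30), (ν,x31)}
These 16 distinct sets form the basis B.
Close under arbitrary unions to get τ_{X×Y}; counting gives |τ_{X×Y}| = 40.


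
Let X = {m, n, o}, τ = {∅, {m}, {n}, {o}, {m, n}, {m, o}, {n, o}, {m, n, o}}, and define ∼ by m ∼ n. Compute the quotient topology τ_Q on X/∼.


X/∼ = {[m=n], [o]}; |τ_Q| = 4.

Equivalence classes: [m=n], [o].
Quotient map π: X → X/∼ sends m ↦ [m=n], n ↦ [m=n], o ↦ [o].
For each subset V ⊆ X/∼, compute π^{-1}(V) ⊆ X and check whether π^{-1}(V) ∈ τ. V is open in τ_Q iff π^{-1}(V) ∈ τ.
  V = {}: π^{-1}(V) = ∅ ∈ τ ✓.
  V = {[m=n]}: π^{-1}(V) = {m, n} ∈ τ ✓.
  V = {[o]}: π^{-1}(V) = {o} ∈ τ ✓.
  V = {[m=n], [o]}: π^{-1}(V) = {m, n, o} ∈ τ ✓.
Open sets in the quotient: τ_Q = {{}, {[m=n]}, {[o]}, {[m=n], [o]}} (4 elements).


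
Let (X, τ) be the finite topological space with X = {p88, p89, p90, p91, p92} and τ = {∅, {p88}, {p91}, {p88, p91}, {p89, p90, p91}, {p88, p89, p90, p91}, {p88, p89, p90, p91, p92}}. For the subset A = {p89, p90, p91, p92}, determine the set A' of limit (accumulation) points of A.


A' = {p89, p90, p92}

For each x ∈ X, list the open sets U ∈ τ with x ∈ U, then check whether U ∩ (A ∖ {x}) ≠ ∅ for every such U.
  x = p88: open {p88} ∋ x has {p88} ∩ (A ∖ {p88}) = ∅, so x is NOT a limit point.
  x = p89: opens ∋ x are {p89, p90, p91}, {p88, p89, p90, p91}, {p88, p89, p90, p91, p92}; each meets A ∖ {p89}, so x IS a limit point.
  x = p90: opens ∋ x are {p89, p90, p91}, {p88, p89, p90, p91}, {p88, p89, p90, p91, p92}; each meets A ∖ {p90}, so x IS a limit point.
  x = p91: open {p91} ∋ x has {p91} ∩ (A ∖ {p91}) = ∅, so x is NOT a limit point.
  x = p92: opens ∋ x are {p88, p89, p90, p91, p92}; each meets A ∖ {p92}, so x IS a limit point.
Collecting: A' = {p89, p90, p92}.


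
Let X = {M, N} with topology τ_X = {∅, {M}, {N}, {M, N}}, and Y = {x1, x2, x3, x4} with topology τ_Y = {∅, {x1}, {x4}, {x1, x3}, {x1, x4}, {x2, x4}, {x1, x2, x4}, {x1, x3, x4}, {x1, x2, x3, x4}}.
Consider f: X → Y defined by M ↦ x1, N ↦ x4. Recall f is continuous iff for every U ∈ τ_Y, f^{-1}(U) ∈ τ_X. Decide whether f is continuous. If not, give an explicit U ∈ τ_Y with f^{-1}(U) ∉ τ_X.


f IS continuous.

Compute f^{-1}(U) for each U ∈ τ_Y:
  U = ∅: f^{-1}(U) = ∅ ∈ τ_X ✓.
  U = {x1}: f^{-1}(U) = {M} ∈ τ_X ✓.
  U = {x4}: f^{-1}(U) = {N} ∈ τ_X ✓.
  U = {x1, x3}: f^{-1}(U) = {M} ∈ τ_X ✓.
  U = {x1, x4}: f^{-1}(U) = {M, N} ∈ τ_X ✓.
  U = {x2, x4}: f^{-1}(U) = {N} ∈ τ_X ✓.
  U = {x1, x2, x4}: f^{-1}(U) = {M, N} ∈ τ_X ✓.
  U = {x1, x3, x4}: f^{-1}(U) = {M, N} ∈ τ_X ✓.
  U = {x1, x2, x3, x4}: f^{-1}(U) = {M, N} ∈ τ_X ✓.
Every preimage lies in τ_X, so f IS continuous.


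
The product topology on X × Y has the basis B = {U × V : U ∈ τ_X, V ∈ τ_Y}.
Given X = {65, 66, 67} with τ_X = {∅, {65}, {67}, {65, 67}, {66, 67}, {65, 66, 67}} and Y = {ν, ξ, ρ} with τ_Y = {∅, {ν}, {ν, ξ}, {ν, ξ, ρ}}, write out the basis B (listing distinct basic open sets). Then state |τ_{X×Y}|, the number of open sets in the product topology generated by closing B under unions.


Basis B = {∅ × ∅, {65} × {ν}, {67} × {ν}, {65} × {ν, ξ}, {65, 67} × {ν}, {66, 67} × {ν}, {67} × {ν, ξ}, {65} × {ν, ξ, ρ}, {65, 66, 67} × {ν}, {67} × {ν, ξ, ρ}, {65, 67} × {ν, ξ}, {66, 67} × {ν, ξ}, {65, 67} × {ν, ξ, ρ}, {65, 66, 67} × {ν, ξ}, {66, 67} × {ν, ξ, ρ}, {65, 66, 67} × {ν, ξ, ρ}}; |τ_{X×Y}| = 40.

Enumerate products U × V with U ∈ τ_X, V ∈ τ_Y (deduplicated):
  ∅ × ∅ = {} (∅)
  {65} × {ν} = {(65,ν)}
  {67} × {ν} = {(67,ν)}
  {65} × {ν, ξ} = {(65,ν), (65,ξ)}
  {65, 67} × {ν} = {(65,ν), (67,ν)}
  {66, 67} × {ν} = {(66,ν), (67,ν)}
  {67} × {ν, ξ} = {(67,ν), (67,ξ)}
  {65} × {ν, ξ, ρ} = {(65,ν), (65,ξ), (65,ρ)}
  {65, 66, 67} × {ν} = {(65,ν), (66,ν), (67,ν)}
  {67} × {ν, ξ, ρ} = {(67,ν), (67,ξ), (67,ρ)}
  {65, 67} × {ν, ξ} = {(65,ν), (65,ξ), (67,ν), (67,ξ)}
  {66, 67} × {ν, ξ} = {(66,ν), (66,ξ), (67,ν), (67,ξ)}
  {65, 67} × {ν, ξ, ρ} = {(65,ν), (65,ξ), (65,ρ), (67,ν), (67,ξ), (67,ρ)}
  {65, 66, 67} × {ν, ξ} = {(65,ν), (65,ξ), (66,ν), (66,ξ), (67,ν), (67,ξ)}
  {66, 67} × {ν, ξ, ρ} = {(66,ν), (66,ξ), (66,ρ), (67,ν), (67,ξ), (67,ρ)}
  {65, 66, 67} × {ν, ξ, ρ} = {(65,ν), (65,ξ), (65,ρ), (66,ν), (66,ξ), (66,ρ), (67,ν), (67,ξ), (67,ρ)}
These 16 distinct sets form the basis B.
Close under arbitrary unions to get τ_{X×Y}; counting gives |τ_{X×Y}| = 40.


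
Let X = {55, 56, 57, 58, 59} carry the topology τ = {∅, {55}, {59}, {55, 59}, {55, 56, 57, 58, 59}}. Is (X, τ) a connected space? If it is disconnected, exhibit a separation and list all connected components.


(X, τ) is connected.

Find clopen sets (U ∈ τ with X ∖ U ∈ τ):
  U = ∅, X ∖ U = {55, 56, 57, 58, 59} — both open, so U is clopen.
  U = {55, 56, 57, 58, 59}, X ∖ U = ∅ — both open, so U is clopen.
Only trivial clopens (∅ and X) exist, so (X, τ) is connected.
Compute connected components by grouping points that agree on all clopens:
  component: {55, 56, 57, 58, 59}


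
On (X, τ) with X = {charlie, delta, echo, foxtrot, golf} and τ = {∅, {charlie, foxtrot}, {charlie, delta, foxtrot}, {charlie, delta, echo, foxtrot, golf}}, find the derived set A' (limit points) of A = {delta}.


A' = {echo, golf}

For each x ∈ X, list the open sets U ∈ τ with x ∈ U, then check whether U ∩ (A ∖ {x}) ≠ ∅ for every such U.
  x = charlie: open {charlie, foxtrot} ∋ x has {charlie, foxtrot} ∩ (A ∖ {charlie}) = ∅, so x is NOT a limit point.
  x = delta: open {charlie, delta, foxtrot} ∋ x has {charlie, delta, foxtrot} ∩ (A ∖ {delta}) = ∅, so x is NOT a limit point.
  x = echo: opens ∋ x are {charlie, delta, echo, foxtrot, golf}; each meets A ∖ {echo}, so x IS a limit point.
  x = foxtrot: open {charlie, foxtrot} ∋ x has {charlie, foxtrot} ∩ (A ∖ {foxtrot}) = ∅, so x is NOT a limit point.
  x = golf: opens ∋ x are {charlie, delta, echo, foxtrot, golf}; each meets A ∖ {golf}, so x IS a limit point.
Collecting: A' = {echo, golf}.


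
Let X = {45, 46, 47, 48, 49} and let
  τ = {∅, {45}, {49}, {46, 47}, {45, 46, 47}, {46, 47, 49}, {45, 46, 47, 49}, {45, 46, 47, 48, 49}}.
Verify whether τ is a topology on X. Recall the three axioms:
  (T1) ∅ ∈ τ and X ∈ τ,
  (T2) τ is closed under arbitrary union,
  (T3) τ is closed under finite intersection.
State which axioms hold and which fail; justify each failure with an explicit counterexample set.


τ is NOT a topology on X.

Axiom (T1): ∅ ∈ τ? Yes; X ∈ τ? Yes.
Axiom (T2/T3): check pairwise unions and intersections of members of τ.
Counterexample for (T2): {45} ∪ {49} = {45, 49} ∉ τ. Therefore τ is NOT a topology.


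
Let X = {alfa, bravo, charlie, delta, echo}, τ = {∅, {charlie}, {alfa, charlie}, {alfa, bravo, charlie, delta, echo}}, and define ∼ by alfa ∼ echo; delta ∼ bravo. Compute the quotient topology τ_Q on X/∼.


X/∼ = {[alfa=echo], [bravo=delta], [charlie]}; |τ_Q| = 3.

Equivalence classes: [alfa=echo], [bravo=delta], [charlie].
Quotient map π: X → X/∼ sends alfa ↦ [alfa=echo], bravo ↦ [bravo=delta], charlie ↦ [charlie], delta ↦ [bravo=delta], echo ↦ [alfa=echo].
For each subset V ⊆ X/∼, compute π^{-1}(V) ⊆ X and check whether π^{-1}(V) ∈ τ. V is open in τ_Q iff π^{-1}(V) ∈ τ.
  V = {}: π^{-1}(V) = ∅ ∈ τ ✓.
  V = {[alfa=echo]}: π^{-1}(V) = {alfa, echo} ∉ τ ✗.
  V = {[bravo=delta]}: π^{-1}(V) = {bravo, delta} ∉ τ ✗.
  V = {[alfa=echo], [bravo=delta]}: π^{-1}(V) = {alfa, bravo, delta, echo} ∉ τ ✗.
  V = {[charlie]}: π^{-1}(V) = {charlie} ∈ τ ✓.
  V = {[alfa=echo], [charlie]}: π^{-1}(V) = {alfa, charlie, echo} ∉ τ ✗.
  V = {[bravo=delta], [charlie]}: π^{-1}(V) = {bravo, charlie, delta} ∉ τ ✗.
  V = {[alfa=echo], [bravo=delta], [charlie]}: π^{-1}(V) = {alfa, bravo, charlie, delta, echo} ∈ τ ✓.
Open sets in the quotient: τ_Q = {{}, {[charlie]}, {[alfa=echo], [bravo=delta], [charlie]}} (3 elements).
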